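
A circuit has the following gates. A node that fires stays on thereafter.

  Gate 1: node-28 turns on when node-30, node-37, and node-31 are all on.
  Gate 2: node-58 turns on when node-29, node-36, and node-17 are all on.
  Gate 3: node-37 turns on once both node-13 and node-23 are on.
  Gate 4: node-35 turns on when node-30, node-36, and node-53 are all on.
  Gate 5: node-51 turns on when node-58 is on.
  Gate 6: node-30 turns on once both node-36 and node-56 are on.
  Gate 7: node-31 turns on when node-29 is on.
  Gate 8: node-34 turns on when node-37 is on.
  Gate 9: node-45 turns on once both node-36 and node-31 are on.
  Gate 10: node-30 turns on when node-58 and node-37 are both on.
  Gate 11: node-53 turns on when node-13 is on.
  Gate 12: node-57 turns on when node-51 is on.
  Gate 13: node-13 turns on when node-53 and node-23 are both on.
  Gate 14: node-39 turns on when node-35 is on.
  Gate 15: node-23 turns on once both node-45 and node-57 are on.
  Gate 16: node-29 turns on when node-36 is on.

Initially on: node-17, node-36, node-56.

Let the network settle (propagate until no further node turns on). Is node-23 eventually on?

Gate 16: node-36 on → node-29 on.
Gate 2: node-29, node-36, and node-17 on → node-58 on.
Gate 7: node-29 on → node-31 on.
node-58 is on, so node-51 turns on (Gate 5).
node-36 and node-31 are on, so node-45 turns on (Gate 9).
Gate 12: node-51 on → node-57 on.
node-45 and node-57 are on, so node-23 turns on (Gate 15).

Yes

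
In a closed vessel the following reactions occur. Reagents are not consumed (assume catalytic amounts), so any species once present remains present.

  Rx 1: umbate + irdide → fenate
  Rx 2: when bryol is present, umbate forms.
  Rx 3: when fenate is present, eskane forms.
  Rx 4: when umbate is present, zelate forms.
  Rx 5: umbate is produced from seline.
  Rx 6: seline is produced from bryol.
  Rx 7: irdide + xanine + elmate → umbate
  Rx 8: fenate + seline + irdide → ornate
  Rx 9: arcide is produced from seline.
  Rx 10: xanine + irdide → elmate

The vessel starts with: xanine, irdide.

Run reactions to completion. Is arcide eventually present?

arcide would need seline (Rx 9), but seline never forms.

No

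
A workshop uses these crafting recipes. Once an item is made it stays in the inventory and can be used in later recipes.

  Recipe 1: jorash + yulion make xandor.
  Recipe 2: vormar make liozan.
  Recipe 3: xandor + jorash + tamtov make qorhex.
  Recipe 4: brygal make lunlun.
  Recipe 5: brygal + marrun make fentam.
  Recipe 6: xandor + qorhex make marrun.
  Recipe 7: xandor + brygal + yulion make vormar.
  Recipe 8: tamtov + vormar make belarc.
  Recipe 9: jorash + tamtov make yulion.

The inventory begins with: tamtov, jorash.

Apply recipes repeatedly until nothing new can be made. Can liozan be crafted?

No

liozan would need vormar (Recipe 2), but vormar is never obtained.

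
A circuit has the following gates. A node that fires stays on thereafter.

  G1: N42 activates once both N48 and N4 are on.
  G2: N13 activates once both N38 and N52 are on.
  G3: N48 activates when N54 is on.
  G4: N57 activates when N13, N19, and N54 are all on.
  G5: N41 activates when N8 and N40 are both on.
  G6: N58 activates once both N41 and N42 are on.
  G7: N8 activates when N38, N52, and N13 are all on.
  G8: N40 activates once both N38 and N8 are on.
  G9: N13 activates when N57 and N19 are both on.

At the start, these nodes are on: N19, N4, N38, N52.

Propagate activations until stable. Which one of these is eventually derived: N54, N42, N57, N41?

G2: N38 and N52 on → N13 on.
N38, N52, and N13 are on, so N8 activates (G7).
G8: N38 and N8 on → N40 on.
N8 and N40 are on, so N41 activates (G5).
N57 would need N13, N19, and N54 (G4), but N54 never turns on. No rule produces N54, and it is not given. N42 would need N48 and N4 (G1), but N48 never turns on.

N41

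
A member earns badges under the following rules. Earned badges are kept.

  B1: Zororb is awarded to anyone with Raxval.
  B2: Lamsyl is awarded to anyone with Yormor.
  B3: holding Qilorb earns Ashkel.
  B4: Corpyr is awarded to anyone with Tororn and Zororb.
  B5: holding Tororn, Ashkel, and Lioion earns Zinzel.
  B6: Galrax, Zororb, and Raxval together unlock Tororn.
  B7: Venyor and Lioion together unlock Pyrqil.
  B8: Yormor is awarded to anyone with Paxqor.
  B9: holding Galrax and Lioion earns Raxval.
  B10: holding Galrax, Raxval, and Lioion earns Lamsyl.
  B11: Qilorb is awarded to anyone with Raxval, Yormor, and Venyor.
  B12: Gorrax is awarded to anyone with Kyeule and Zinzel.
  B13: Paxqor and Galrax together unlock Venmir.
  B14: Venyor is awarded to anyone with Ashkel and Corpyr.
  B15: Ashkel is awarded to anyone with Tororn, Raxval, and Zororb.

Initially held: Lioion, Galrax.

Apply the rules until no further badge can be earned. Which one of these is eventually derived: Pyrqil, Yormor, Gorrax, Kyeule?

Pyrqil

With Galrax and Lioion, Raxval is earned (B9).
With Raxval, Zororb is earned (B1).
With Galrax, Zororb, and Raxval, Tororn is earned (B6).
With Tororn and Zororb, Corpyr is earned (B4).
With Tororn, Raxval, and Zororb, Ashkel is earned (B15).
With Ashkel and Corpyr, Venyor is earned (B14).
With Venyor and Lioion, Pyrqil is earned (B7).
Yormor would need Paxqor (B8), but Paxqor is never earned. No rule produces Kyeule, and it is not given. Gorrax would need Kyeule and Zinzel (B12), but Kyeule is never earned.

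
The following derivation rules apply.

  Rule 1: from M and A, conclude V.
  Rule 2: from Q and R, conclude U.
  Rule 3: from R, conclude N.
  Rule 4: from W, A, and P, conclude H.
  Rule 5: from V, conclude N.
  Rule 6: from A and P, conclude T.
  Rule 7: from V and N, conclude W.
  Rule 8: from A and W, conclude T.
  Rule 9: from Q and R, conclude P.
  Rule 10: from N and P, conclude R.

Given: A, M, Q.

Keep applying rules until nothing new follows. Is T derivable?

Yes

From M and A, Rule 1 gives V.
V holds, so N follows (Rule 5).
V and N hold, so W follows (Rule 7).
From A and W, Rule 8 gives T.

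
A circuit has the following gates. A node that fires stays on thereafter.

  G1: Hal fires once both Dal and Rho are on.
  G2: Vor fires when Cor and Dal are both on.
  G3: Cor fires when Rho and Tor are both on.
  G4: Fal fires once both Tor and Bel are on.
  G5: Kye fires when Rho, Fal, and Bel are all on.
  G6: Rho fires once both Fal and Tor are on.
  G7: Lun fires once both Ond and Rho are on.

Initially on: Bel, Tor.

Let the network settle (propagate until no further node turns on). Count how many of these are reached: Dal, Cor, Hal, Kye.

2

Tor and Bel are on, so Fal fires (G4).
G6: Fal and Tor on → Rho on.
Rho, Fal, and Bel are on, so Kye fires (G5).
Rho and Tor are on, so Cor fires (G3).
No rule produces Dal, and it is not given.
Cor: reached.
Hal would need Dal and Rho (G1), but Dal never turns on.
Kye: reached.
Reached: Cor and Kye — 2 of the 4.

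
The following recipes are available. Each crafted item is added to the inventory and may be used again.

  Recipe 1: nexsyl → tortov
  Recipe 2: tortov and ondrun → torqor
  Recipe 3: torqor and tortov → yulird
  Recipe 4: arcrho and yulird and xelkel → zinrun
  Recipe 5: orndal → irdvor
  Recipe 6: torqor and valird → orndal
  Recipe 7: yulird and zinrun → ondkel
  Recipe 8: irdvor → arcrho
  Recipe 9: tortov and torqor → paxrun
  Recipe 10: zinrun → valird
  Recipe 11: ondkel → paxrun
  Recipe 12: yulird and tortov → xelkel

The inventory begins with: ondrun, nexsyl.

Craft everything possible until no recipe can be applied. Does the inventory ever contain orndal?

No

orndal would need torqor and valird (Recipe 6), but valird is never obtained.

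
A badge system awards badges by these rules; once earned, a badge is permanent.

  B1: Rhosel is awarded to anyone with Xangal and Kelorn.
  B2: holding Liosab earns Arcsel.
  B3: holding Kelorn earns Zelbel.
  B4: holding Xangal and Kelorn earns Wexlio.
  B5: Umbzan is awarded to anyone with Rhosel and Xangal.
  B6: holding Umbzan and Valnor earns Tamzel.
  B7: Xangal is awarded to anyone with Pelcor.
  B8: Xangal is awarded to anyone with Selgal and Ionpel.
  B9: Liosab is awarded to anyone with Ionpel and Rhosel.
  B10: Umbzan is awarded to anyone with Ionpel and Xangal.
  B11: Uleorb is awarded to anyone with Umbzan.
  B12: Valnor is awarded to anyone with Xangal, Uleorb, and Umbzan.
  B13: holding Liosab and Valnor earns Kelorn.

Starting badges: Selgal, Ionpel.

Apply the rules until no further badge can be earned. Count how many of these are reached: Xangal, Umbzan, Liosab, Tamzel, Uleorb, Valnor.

5

With Selgal and Ionpel, Xangal is earned (B8).
With Ionpel and Xangal, Umbzan is earned (B10).
With Umbzan, Uleorb is earned (B11).
With Xangal, Uleorb, and Umbzan, Valnor is earned (B12).
With Umbzan and Valnor, Tamzel is earned (B6).
Xangal: reached.
Umbzan: reached.
Liosab would need Ionpel and Rhosel (B9), but Rhosel is never earned.
Tamzel: reached.
Uleorb: reached.
Valnor: reached.
Reached: Xangal, Umbzan, Tamzel, Uleorb, and Valnor — 5 of the 6.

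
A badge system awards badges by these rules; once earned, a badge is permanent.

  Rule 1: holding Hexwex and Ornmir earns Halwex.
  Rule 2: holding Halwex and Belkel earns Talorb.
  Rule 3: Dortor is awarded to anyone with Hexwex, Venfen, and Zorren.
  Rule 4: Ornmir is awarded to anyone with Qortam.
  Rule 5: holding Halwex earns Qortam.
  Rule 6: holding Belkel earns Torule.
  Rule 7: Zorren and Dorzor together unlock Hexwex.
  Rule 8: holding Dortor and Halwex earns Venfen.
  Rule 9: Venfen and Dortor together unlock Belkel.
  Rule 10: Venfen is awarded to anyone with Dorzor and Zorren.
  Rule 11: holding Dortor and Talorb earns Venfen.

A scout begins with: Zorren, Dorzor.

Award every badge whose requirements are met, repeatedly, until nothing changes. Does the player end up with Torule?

Yes

With Zorren and Dorzor, Hexwex is earned (Rule 7).
With Dorzor and Zorren, Venfen is earned (Rule 10).
With Hexwex, Venfen, and Zorren, Dortor is earned (Rule 3).
With Venfen and Dortor, Belkel is earned (Rule 9).
With Belkel, Torule is earned (Rule 6).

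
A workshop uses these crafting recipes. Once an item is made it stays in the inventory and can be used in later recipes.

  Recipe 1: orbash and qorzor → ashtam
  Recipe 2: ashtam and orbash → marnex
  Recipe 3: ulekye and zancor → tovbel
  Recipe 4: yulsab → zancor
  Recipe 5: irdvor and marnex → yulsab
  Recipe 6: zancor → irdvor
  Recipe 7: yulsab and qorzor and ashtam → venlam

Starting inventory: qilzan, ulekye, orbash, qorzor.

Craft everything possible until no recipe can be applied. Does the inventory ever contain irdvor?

irdvor would need zancor (Recipe 6), but zancor is never obtained.

No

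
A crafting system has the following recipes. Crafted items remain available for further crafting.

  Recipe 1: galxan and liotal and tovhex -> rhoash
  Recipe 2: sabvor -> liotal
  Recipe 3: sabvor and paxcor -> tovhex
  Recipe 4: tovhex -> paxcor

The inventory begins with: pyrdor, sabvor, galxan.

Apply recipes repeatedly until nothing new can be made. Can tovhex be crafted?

tovhex would need sabvor and paxcor (Recipe 3), but paxcor is never obtained.

No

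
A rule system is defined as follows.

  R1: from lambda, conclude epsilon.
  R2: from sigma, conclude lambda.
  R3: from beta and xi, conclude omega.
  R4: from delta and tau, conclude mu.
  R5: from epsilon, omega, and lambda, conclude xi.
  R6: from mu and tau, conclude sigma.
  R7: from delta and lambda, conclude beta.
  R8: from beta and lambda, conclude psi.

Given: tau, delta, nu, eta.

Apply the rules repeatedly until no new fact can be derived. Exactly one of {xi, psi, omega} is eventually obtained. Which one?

psi

From delta and tau, R4 gives mu.
mu and tau hold, so sigma follows (R6).
From sigma, R2 gives lambda.
delta and lambda hold, so beta follows (R7).
beta and lambda hold, so psi follows (R8).
omega would need beta and xi (R3), but xi is never established. xi would need epsilon, omega, and lambda (R5), but omega is never established.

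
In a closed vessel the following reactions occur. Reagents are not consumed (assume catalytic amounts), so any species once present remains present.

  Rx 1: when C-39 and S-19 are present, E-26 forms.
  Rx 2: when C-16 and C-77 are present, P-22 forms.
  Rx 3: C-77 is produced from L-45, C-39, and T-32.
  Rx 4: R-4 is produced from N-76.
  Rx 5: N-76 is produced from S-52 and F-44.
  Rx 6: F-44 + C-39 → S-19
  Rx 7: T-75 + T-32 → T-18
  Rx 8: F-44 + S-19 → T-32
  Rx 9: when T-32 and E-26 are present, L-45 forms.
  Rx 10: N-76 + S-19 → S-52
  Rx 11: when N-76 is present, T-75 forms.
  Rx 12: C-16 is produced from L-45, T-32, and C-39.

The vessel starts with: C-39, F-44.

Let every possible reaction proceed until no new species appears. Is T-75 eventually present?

No

T-75 would need N-76 (Rx 11), but N-76 never forms.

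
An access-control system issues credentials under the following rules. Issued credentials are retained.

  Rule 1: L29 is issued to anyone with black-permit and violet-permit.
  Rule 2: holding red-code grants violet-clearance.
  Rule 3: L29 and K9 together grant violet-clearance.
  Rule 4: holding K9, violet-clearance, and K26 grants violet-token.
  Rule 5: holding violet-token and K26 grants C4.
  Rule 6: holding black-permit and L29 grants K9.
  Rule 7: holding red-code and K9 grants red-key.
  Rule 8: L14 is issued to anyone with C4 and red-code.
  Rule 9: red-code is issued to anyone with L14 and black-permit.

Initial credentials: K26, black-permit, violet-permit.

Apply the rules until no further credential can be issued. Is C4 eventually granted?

Holding black-permit and violet-permit grants L29 (Rule 1).
Holding black-permit and L29 grants K9 (Rule 6).
Holding L29 and K9 grants violet-clearance (Rule 3).
Holding K9, violet-clearance, and K26 grants violet-token (Rule 4).
Holding violet-token and K26 grants C4 (Rule 5).

Yes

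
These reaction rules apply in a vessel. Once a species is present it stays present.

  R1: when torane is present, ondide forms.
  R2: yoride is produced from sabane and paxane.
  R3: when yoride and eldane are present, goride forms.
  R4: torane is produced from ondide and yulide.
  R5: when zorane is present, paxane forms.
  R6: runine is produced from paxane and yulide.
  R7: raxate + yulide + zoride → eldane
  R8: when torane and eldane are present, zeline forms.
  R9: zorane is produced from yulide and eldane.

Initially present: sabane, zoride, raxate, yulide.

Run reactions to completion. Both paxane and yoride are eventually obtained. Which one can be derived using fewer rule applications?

paxane: raxate, yulide, and zoride present → eldane forms (R7). yulide and eldane present → zorane forms (R9). zorane present → paxane forms (R5). [3 rule applications]
yoride: raxate, yulide, and zoride present → eldane forms (R7). yulide and eldane present → zorane forms (R9). zorane present → paxane forms (R5). sabane and paxane present → yoride forms (R2). [4 rule applications]
paxane needs fewer.

paxane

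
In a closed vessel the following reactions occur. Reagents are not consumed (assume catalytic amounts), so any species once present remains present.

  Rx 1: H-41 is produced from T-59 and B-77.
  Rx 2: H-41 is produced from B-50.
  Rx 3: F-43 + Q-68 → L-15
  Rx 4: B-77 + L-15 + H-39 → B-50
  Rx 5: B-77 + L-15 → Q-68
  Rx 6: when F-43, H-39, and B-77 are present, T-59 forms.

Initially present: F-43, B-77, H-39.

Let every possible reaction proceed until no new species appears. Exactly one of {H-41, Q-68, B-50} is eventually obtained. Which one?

F-43, H-39, and B-77 present → T-59 forms (Rx 6).
T-59 and B-77 present → H-41 forms (Rx 1).
Q-68 would need B-77 and L-15 (Rx 5), but L-15 never forms. B-50 would need B-77, L-15, and H-39 (Rx 4), but L-15 never forms.

H-41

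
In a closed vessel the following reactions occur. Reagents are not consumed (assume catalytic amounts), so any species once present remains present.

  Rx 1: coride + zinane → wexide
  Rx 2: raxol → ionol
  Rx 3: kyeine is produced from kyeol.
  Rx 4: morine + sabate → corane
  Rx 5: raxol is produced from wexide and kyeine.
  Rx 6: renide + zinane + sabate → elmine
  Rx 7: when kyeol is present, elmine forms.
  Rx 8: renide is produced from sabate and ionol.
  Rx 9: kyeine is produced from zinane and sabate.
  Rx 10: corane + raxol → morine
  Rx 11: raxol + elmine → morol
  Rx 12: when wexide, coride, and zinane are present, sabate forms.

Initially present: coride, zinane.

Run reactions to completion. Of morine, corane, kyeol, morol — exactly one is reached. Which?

morol

coride and zinane present → wexide forms (Rx 1).
wexide, coride, and zinane present → sabate forms (Rx 12).
zinane and sabate present → kyeine forms (Rx 9).
wexide and kyeine present → raxol forms (Rx 5).
raxol present → ionol forms (Rx 2).
sabate and ionol present → renide forms (Rx 8).
renide, zinane, and sabate present → elmine forms (Rx 6).
raxol and elmine present → morol forms (Rx 11).
morine would need corane and raxol (Rx 10), but corane never forms. corane would need morine and sabate (Rx 4), but morine never forms. No rule produces kyeol, and it is not given.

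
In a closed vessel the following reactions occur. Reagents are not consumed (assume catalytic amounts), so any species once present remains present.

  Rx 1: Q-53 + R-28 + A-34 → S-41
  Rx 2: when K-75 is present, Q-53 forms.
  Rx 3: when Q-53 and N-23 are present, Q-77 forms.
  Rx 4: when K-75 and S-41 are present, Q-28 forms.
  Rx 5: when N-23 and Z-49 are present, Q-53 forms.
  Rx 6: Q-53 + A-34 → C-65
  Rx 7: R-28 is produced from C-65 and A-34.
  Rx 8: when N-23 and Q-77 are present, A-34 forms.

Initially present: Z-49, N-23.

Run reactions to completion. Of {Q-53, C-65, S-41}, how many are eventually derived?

3

N-23 and Z-49 present → Q-53 forms (Rx 5).
Q-53 and N-23 present → Q-77 forms (Rx 3).
N-23 and Q-77 present → A-34 forms (Rx 8).
Q-53 and A-34 present → C-65 forms (Rx 6).
C-65 and A-34 present → R-28 forms (Rx 7).
Q-53, R-28, and A-34 present → S-41 forms (Rx 1).
Q-53: reached.
C-65: reached.
S-41: reached.
All 3 are reached.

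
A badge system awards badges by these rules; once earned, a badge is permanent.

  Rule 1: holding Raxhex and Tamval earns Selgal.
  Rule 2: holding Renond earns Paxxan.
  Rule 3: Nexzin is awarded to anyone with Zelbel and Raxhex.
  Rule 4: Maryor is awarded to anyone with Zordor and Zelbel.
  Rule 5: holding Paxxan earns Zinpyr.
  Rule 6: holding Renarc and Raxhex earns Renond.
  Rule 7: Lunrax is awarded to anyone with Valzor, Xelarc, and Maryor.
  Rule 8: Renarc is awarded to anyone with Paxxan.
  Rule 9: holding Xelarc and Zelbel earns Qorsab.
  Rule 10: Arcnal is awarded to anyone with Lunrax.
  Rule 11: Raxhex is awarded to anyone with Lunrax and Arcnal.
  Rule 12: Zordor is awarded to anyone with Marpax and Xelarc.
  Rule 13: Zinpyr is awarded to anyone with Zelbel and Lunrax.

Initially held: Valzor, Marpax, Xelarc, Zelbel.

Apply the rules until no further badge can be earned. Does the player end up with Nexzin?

Yes

With Marpax and Xelarc, Zordor is earned (Rule 12).
With Zordor and Zelbel, Maryor is earned (Rule 4).
With Valzor, Xelarc, and Maryor, Lunrax is earned (Rule 7).
With Lunrax, Arcnal is earned (Rule 10).
With Lunrax and Arcnal, Raxhex is earned (Rule 11).
With Zelbel and Raxhex, Nexzin is earned (Rule 3).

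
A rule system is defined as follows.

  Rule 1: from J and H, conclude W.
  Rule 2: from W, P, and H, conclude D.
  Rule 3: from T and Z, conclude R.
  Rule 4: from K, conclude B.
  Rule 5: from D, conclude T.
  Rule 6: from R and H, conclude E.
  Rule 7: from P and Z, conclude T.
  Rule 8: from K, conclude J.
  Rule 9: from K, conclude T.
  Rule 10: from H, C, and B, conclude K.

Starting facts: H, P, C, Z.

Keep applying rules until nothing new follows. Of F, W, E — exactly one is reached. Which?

P and Z hold, so T follows (Rule 7).
T and Z hold, so R follows (Rule 3).
From R and H, Rule 6 gives E.
W would need J and H (Rule 1), but J is never established. No rule produces F, and it is not given.

E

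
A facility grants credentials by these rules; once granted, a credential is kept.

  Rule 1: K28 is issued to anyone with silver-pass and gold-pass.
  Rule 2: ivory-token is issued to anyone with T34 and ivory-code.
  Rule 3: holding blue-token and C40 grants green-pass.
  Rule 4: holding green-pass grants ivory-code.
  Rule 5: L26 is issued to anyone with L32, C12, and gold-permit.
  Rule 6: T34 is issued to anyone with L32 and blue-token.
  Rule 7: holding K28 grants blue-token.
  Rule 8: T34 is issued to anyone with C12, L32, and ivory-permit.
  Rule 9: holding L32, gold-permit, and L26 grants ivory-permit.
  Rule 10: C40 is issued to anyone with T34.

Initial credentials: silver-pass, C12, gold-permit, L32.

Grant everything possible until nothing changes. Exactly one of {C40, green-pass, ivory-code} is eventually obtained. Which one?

C40

Holding L32, C12, and gold-permit grants L26 (Rule 5).
Holding L32, gold-permit, and L26 grants ivory-permit (Rule 9).
Holding C12, L32, and ivory-permit grants T34 (Rule 8).
Holding T34 grants C40 (Rule 10).
ivory-code would need green-pass (Rule 4), but green-pass is never granted. green-pass would need blue-token and C40 (Rule 3), but blue-token is never granted.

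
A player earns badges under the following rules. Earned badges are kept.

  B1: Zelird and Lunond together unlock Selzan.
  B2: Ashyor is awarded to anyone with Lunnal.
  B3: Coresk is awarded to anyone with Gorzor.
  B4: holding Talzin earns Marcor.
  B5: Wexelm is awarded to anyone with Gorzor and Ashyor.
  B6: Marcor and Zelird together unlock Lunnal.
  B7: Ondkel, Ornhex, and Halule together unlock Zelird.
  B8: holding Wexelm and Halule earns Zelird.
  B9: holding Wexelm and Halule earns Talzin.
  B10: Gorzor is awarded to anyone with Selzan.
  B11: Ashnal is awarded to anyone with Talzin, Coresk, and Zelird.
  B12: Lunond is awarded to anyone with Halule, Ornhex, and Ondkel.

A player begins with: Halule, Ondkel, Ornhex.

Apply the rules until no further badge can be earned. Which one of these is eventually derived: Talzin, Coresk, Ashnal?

Coresk

With Ondkel, Ornhex, and Halule, Zelird is earned (B7).
With Halule, Ornhex, and Ondkel, Lunond is earned (B12).
With Zelird and Lunond, Selzan is earned (B1).
With Selzan, Gorzor is earned (B10).
With Gorzor, Coresk is earned (B3).
Ashnal would need Talzin, Coresk, and Zelird (B11), but Talzin is never earned. Talzin would need Wexelm and Halule (B9), but Wexelm is never earned.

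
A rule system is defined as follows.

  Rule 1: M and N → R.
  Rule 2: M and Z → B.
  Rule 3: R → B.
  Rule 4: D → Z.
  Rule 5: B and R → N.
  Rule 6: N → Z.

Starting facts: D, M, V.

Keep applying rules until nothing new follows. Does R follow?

No

R would need M and N (Rule 1), but N is never established.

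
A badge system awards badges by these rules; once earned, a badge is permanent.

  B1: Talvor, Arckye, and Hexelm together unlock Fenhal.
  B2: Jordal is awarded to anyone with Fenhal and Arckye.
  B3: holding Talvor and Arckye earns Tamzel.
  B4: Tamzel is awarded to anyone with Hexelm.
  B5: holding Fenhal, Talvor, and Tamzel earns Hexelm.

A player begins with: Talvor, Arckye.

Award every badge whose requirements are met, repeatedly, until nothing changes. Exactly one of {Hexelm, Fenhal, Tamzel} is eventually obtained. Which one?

With Talvor and Arckye, Tamzel is earned (B3).
Hexelm would need Fenhal, Talvor, and Tamzel (B5), but Fenhal is never earned. Fenhal would need Talvor, Arckye, and Hexelm (B1), but Hexelm is never earned.

Tamzel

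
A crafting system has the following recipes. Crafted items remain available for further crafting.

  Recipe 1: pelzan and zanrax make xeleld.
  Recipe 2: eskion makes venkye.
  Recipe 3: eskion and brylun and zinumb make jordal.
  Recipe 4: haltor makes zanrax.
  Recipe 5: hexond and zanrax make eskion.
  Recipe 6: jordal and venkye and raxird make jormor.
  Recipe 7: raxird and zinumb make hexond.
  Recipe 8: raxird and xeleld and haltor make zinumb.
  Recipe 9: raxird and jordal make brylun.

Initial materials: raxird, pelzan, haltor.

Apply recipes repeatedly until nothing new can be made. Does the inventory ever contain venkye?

Yes

haltor → zanrax (Recipe 4).
pelzan and zanrax → xeleld (Recipe 1).
Using Recipe 8, raxird, xeleld, and haltor make zinumb.
Using Recipe 7, raxird and zinumb make hexond.
Using Recipe 5, hexond and zanrax make eskion.
Using Recipe 2, eskion makes venkye.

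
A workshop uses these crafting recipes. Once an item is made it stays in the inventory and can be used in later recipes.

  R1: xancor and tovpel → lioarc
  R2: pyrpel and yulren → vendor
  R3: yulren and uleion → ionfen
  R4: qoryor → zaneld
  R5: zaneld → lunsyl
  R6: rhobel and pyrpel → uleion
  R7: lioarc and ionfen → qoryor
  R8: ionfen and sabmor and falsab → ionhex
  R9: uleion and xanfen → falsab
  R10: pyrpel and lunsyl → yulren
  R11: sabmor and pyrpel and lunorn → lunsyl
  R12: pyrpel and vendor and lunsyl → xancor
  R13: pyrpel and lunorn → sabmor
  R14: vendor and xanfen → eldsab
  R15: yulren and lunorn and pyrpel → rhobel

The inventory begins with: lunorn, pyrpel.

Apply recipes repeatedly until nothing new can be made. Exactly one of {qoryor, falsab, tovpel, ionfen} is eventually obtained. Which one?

ionfen

pyrpel and lunorn → sabmor (R13).
sabmor and pyrpel and lunorn → lunsyl (R11).
Using R10, pyrpel and lunsyl make yulren.
Using R15, yulren, lunorn, and pyrpel make rhobel.
Using R6, rhobel and pyrpel make uleion.
Using R3, yulren and uleion make ionfen.
qoryor would need lioarc and ionfen (R7), but lioarc is never obtained. falsab would need uleion and xanfen (R9), but xanfen is never obtained. No rule produces tovpel, and it is not given.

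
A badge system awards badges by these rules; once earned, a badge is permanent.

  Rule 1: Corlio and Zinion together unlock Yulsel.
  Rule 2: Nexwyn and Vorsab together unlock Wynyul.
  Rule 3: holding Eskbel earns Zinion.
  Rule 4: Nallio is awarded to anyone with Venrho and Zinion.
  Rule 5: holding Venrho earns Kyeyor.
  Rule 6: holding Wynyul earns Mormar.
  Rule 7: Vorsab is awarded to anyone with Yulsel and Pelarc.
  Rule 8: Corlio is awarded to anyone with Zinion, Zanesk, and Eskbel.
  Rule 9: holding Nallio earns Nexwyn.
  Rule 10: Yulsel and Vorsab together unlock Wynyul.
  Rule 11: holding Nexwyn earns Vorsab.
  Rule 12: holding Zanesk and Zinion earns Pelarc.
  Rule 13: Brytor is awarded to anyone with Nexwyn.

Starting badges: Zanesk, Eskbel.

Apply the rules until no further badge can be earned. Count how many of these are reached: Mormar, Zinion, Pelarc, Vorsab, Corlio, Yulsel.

With Eskbel, Zinion is earned (Rule 3).
With Zinion, Zanesk, and Eskbel, Corlio is earned (Rule 8).
With Zanesk and Zinion, Pelarc is earned (Rule 12).
With Corlio and Zinion, Yulsel is earned (Rule 1).
With Yulsel and Pelarc, Vorsab is earned (Rule 7).
With Yulsel and Vorsab, Wynyul is earned (Rule 10).
With Wynyul, Mormar is earned (Rule 6).
Mormar: reached.
Zinion: reached.
Pelarc: reached.
Vorsab: reached.
Corlio: reached.
Yulsel: reached.
All 6 are reached.

6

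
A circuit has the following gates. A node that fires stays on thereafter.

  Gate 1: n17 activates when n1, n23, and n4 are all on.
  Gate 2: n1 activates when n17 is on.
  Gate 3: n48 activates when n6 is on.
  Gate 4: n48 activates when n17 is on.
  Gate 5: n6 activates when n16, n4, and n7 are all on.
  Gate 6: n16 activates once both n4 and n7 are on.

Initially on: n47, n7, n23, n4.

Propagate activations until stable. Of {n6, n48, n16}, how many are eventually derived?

Gate 6: n4 and n7 on → n16 on.
Gate 5: n16, n4, and n7 on → n6 on.
n6 is on, so n48 activates (Gate 3).
n6: reached.
n48: reached.
n16: reached.
All 3 are reached.

3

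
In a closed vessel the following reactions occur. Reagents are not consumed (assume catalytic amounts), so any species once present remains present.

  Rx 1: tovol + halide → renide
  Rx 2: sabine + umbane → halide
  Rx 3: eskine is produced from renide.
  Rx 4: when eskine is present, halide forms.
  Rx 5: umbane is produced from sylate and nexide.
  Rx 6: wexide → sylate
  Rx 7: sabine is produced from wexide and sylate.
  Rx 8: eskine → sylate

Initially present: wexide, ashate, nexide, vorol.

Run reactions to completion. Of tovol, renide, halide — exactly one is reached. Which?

halide

wexide present → sylate forms (Rx 6).
wexide and sylate present → sabine forms (Rx 7).
sylate and nexide present → umbane forms (Rx 5).
sabine and umbane present → halide forms (Rx 2).
No rule produces tovol, and it is not given. renide would need tovol and halide (Rx 1), but tovol never forms.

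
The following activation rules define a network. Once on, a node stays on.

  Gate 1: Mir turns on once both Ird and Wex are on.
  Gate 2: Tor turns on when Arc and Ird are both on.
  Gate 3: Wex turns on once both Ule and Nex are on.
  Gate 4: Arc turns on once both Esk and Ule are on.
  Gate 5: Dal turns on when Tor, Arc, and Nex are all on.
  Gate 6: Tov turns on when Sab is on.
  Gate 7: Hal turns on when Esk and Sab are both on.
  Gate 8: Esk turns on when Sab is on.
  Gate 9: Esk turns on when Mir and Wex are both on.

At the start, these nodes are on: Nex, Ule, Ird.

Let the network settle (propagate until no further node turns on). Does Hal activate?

No

Hal would need Esk and Sab (Gate 7), but Sab never turns on.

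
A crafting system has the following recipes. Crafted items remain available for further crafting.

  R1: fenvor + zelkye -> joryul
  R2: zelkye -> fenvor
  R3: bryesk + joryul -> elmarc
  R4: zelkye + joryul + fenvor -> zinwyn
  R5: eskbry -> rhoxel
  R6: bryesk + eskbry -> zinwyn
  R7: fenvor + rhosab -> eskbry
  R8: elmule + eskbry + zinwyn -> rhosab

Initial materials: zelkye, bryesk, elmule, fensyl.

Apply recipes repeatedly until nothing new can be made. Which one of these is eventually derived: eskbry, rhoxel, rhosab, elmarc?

zelkye -> fenvor (R2).
Using R1, fenvor and zelkye make joryul.
Using R3, bryesk and joryul make elmarc.
rhosab would need elmule, eskbry, and zinwyn (R8), but eskbry is never obtained. rhoxel would need eskbry (R5), but eskbry is never obtained. eskbry would need fenvor and rhosab (R7), but rhosab is never obtained.

elmarc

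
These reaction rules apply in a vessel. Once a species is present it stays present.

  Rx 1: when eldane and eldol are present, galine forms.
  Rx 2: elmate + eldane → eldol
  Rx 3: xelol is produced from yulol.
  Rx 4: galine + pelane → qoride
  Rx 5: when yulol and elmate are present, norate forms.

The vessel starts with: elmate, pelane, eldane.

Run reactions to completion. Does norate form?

No

norate would need yulol and elmate (Rx 5), but yulol never forms.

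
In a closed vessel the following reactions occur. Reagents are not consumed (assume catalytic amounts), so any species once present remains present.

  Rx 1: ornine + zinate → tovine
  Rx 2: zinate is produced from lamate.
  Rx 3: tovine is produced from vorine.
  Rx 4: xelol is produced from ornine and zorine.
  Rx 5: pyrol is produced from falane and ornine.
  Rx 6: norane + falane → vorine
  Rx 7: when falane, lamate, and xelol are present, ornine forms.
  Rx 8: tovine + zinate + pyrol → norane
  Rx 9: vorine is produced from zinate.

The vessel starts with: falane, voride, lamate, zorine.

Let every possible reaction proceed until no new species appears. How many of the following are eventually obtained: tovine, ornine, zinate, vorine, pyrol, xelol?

3

lamate present → zinate forms (Rx 2).
zinate present → vorine forms (Rx 9).
vorine present → tovine forms (Rx 3).
tovine: reached.
ornine would need falane, lamate, and xelol (Rx 7), but xelol never forms.
zinate: reached.
vorine: reached.
pyrol would need falane and ornine (Rx 5), but ornine never forms.
xelol would need ornine and zorine (Rx 4), but ornine never forms.
Reached: tovine, zinate, and vorine — 3 of the 6.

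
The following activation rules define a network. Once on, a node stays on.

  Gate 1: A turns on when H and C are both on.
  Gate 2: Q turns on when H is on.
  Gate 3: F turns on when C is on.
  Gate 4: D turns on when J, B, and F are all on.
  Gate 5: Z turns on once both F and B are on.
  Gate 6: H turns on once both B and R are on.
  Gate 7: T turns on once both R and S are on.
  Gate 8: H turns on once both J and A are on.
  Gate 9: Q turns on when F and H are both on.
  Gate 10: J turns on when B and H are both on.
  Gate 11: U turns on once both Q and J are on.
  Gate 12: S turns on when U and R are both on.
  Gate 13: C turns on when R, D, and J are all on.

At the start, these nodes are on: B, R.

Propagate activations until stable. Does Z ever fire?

No

Z would need F and B (Gate 5), but F never turns on.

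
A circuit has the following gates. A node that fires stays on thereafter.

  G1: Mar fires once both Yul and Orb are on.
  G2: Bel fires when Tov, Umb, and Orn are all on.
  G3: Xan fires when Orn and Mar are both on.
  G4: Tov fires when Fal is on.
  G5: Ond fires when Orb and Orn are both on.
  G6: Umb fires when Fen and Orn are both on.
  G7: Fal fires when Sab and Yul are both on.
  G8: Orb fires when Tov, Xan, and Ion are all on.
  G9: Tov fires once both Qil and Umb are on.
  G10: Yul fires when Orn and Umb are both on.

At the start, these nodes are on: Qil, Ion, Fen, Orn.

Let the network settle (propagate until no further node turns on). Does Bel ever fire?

G6: Fen and Orn on → Umb on.
Qil and Umb are on, so Tov fires (G9).
Tov, Umb, and Orn are on, so Bel fires (G2).

Yes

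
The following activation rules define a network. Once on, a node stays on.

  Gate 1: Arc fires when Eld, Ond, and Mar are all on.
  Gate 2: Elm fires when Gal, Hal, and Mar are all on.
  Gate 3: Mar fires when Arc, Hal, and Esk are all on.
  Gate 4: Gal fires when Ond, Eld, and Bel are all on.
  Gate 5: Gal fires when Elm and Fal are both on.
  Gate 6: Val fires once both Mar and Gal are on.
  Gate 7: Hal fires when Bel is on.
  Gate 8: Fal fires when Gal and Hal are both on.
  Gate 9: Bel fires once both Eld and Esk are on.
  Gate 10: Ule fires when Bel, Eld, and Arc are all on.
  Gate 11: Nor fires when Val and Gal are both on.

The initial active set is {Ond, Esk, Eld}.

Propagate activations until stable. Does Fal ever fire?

Yes

Eld and Esk are on, so Bel fires (Gate 9).
Gate 7: Bel on → Hal on.
Ond, Eld, and Bel are on, so Gal fires (Gate 4).
Gate 8: Gal and Hal on → Fal on.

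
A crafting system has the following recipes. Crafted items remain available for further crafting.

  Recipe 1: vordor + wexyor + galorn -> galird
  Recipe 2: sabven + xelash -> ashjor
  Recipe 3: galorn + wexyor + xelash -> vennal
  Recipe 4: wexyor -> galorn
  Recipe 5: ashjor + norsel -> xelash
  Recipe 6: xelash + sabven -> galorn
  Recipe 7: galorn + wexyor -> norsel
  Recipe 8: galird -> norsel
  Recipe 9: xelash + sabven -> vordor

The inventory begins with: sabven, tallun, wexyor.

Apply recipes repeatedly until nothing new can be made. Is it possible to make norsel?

Yes

wexyor -> galorn (Recipe 4).
Using Recipe 7, galorn and wexyor make norsel.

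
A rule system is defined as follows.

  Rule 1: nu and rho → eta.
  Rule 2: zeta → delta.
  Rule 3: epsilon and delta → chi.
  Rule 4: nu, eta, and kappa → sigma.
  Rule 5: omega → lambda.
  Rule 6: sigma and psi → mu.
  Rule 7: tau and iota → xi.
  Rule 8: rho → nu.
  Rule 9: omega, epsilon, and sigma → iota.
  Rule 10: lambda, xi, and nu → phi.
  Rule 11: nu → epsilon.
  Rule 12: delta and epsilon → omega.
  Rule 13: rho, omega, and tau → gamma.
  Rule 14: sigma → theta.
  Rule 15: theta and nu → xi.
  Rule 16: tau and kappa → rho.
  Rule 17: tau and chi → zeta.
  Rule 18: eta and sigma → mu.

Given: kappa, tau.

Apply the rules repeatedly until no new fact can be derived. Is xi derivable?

From tau and kappa, Rule 16 gives rho.
From rho, Rule 8 gives nu.
nu and rho hold, so eta follows (Rule 1).
nu, eta, and kappa hold, so sigma follows (Rule 4).
From sigma, Rule 14 gives theta.
From theta and nu, Rule 15 gives xi.

Yes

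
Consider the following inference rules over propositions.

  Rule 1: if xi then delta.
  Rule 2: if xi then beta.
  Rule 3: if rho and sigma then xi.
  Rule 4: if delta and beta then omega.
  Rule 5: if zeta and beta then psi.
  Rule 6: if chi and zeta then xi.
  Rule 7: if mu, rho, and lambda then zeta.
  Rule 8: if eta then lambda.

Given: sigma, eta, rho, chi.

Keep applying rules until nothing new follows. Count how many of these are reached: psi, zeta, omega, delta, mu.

2

rho and sigma hold, so xi follows (Rule 3).
xi holds, so delta follows (Rule 1).
xi holds, so beta follows (Rule 2).
delta and beta hold, so omega follows (Rule 4).
psi would need zeta and beta (Rule 5), but zeta is never established.
zeta would need mu, rho, and lambda (Rule 7), but mu is never established.
omega: reached.
delta: reached.
No rule produces mu, and it is not given.
Reached: omega and delta — 2 of the 5.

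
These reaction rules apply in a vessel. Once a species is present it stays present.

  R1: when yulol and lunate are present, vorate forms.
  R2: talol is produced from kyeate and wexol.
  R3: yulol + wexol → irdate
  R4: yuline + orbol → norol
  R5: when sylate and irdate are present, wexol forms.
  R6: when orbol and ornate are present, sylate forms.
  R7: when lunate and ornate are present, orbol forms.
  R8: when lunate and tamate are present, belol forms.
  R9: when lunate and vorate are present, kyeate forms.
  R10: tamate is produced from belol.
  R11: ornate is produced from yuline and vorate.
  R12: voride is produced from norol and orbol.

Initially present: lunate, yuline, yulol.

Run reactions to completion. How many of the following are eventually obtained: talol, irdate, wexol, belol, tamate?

0

talol would need kyeate and wexol (R2), but wexol never forms.
irdate would need yulol and wexol (R3), but wexol never forms.
wexol would need sylate and irdate (R5), but irdate never forms.
belol would need lunate and tamate (R8), but tamate never forms.
tamate would need belol (R10), but belol never forms.
None of the 5 are reached.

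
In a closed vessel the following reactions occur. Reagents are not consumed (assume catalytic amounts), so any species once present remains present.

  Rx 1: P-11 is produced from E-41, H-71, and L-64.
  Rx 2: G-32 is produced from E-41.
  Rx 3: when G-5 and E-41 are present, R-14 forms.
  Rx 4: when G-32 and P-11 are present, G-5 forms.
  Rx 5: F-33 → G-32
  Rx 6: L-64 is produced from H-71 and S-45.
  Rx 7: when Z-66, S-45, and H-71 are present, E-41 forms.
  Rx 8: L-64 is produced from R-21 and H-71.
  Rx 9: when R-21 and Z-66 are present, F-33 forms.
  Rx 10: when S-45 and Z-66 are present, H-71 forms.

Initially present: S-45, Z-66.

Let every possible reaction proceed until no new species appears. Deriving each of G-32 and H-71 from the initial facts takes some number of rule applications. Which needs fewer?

H-71: S-45 and Z-66 present → H-71 forms (Rx 10). [1 rule application]
G-32: S-45 and Z-66 present → H-71 forms (Rx 10). Z-66, S-45, and H-71 present → E-41 forms (Rx 7). E-41 present → G-32 forms (Rx 2). [3 rule applications]
H-71 needs fewer.

H-71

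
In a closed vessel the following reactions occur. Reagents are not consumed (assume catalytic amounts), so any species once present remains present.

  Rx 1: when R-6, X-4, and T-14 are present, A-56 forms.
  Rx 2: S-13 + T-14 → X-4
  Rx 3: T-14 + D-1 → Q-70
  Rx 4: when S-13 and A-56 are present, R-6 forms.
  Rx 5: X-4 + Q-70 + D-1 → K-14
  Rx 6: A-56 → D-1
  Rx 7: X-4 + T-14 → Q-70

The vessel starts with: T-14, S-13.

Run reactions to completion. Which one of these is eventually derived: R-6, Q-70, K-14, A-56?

S-13 and T-14 present → X-4 forms (Rx 2).
X-4 and T-14 present → Q-70 forms (Rx 7).
A-56 would need R-6, X-4, and T-14 (Rx 1), but R-6 never forms. K-14 would need X-4, Q-70, and D-1 (Rx 5), but D-1 never forms. R-6 would need S-13 and A-56 (Rx 4), but A-56 never forms.

Q-70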